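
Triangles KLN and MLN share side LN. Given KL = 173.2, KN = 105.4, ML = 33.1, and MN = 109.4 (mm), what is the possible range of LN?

76.3 < LN < 142.5

From triangle KLN: |173.2 − 105.4| < LN < 173.2 + 105.4, i.e. 67.8 < LN < 278.6.
From triangle MLN: 76.3 < LN < 142.5.
Both must hold, so LN lies in the intersection.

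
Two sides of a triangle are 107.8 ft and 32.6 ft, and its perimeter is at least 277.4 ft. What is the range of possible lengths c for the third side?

Triangle inequality alone gives 75.2 < c < 140.4.
The perimeter condition gives c ≥ 277.4 − 107.8 − 32.6 = 137.0.
Intersecting the two: 137.0 ≤ c < 140.4.

137.0 ≤ c < 140.4 ft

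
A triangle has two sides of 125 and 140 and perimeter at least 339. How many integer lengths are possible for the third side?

Triangle inequality: 15 < x < 265. Perimeter ≥ 339 gives x ≥ 339 − 125 − 140 = 74.
So 74 ≤ x < 265; integers 74 through 264: 191 values.

191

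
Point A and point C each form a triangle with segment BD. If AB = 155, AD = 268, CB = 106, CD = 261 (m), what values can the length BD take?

From triangle ABD: |155 − 268| < BD < 155 + 268, i.e. 113 < BD < 423.
From triangle CBD: 155 < BD < 367.
Both must hold, so BD lies in the intersection.

155 < BD < 367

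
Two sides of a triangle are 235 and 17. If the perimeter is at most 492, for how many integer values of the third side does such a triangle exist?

22

Triangle inequality: 218 < x < 252. Perimeter ≤ 492 gives x ≤ 492 − 235 − 17 = 240.
So 218 < x ≤ 240; integers 219 through 240: 22 values.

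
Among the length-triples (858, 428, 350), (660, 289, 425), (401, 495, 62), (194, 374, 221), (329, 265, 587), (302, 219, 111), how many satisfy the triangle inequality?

(350,428,858): 350+428 ≤ 858 → not valid
(289,425,660): 289+425 > 660 → valid
(62,401,495): 62+401 ≤ 495 → not valid
(194,221,374): 194+221 > 374 → valid
(265,329,587): 265+329 > 587 → valid
(111,219,302): 111+219 > 302 → valid
4 of the 6 triples form a triangle.

4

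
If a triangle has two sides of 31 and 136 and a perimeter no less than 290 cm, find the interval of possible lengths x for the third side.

Triangle inequality alone gives 105 < x < 167.
The perimeter condition gives x ≥ 290 − 31 − 136 = 123.
Intersecting the two: 123 ≤ x < 167.

123 ≤ x < 167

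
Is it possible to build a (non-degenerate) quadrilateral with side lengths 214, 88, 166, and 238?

Yes

A quadrilateral exists iff every side is shorter than the sum of the others — equivalently, the longest side is less than the sum of the rest.
Longest side 238 < 468 (sum of the remaining 3), so yes.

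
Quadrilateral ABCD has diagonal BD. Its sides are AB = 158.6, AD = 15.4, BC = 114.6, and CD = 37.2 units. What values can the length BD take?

143.2 < BD < 151.8

From triangle ABD: |158.6 − 15.4| < BD < 158.6 + 15.4, i.e. 143.2 < BD < 174.0.
From triangle CBD: 77.4 < BD < 151.8.
Both must hold, so BD lies in the intersection.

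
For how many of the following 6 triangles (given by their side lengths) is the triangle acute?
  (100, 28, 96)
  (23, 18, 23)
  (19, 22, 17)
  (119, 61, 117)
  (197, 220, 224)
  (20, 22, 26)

5

(100,28,96): 28²+96² = 10000 = 100² → right
(23,18,23): 18²+23² = 853 > 529 = 23² → acute
(19,22,17): 17²+19² = 650 > 484 = 22² → acute
(119,61,117): 61²+117² = 17410 > 14161 = 119² → acute
(197,220,224): 197²+220² = 87209 > 50176 = 224² → acute
(20,22,26): 20²+22² = 884 > 676 = 26² → acute
5 of the 6 are acute.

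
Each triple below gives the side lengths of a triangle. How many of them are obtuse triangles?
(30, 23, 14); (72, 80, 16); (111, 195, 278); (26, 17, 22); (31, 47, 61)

4

(30,23,14): 14²+23² = 725 < 900 = 30² → obtuse
(72,80,16): 16²+72² = 5440 < 6400 = 80² → obtuse
(111,195,278): 111²+195² = 50346 < 77284 = 278² → obtuse
(26,17,22): 17²+22² = 773 > 676 = 26² → acute
(31,47,61): 31²+47² = 3170 < 3721 = 61² → obtuse
4 of the 5 are obtuse.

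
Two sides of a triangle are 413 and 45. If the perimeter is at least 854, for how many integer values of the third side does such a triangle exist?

Triangle inequality: 368 < x < 458. Perimeter ≥ 854 gives x ≥ 854 − 413 − 45 = 396.
So 396 ≤ x < 458; integers 396 through 457: 62 values.

62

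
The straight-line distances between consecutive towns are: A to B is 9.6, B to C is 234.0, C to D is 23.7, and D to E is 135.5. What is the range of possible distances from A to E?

65.2 ≤ AE ≤ 402.8

The maximum is all hops collinear in one direction: 9.6 + 234.0 + 23.7 + 135.5 = 402.8.
The longest hop is 234.0; the others sum to 168.8. Folding the others back against it leaves at least 234.0 − 168.8 = 65.2.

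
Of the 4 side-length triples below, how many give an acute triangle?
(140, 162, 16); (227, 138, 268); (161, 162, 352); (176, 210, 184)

1

(140,162,16): 16+140 ≤ 162, not a triangle
(227,138,268): 138²+227² = 70573 < 71824 = 268² → obtuse
(161,162,352): 161+162 ≤ 352, not a triangle
(176,210,184): 176²+184² = 64832 > 44100 = 210² → acute
1 of the 4 is acute.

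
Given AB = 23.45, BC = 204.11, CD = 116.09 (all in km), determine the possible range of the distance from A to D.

The maximum is all hops collinear in one direction: 23.45 + 204.11 + 116.09 = 343.65.
The longest hop is 204.11; the others sum to 139.54. Folding the others back against it leaves at least 204.11 − 139.54 = 64.57.

64.57 ≤ AD ≤ 343.65 km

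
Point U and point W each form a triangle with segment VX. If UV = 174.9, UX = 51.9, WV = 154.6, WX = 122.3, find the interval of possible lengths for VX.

123.0 < VX < 226.8

From triangle UVX: |174.9 − 51.9| < VX < 174.9 + 51.9, i.e. 123.0 < VX < 226.8.
From triangle WVX: 32.3 < VX < 276.9.
Both must hold, so VX lies in the intersection.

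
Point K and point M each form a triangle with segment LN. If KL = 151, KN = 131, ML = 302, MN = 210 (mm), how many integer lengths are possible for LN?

From triangle KLN: 20 < LN < 282.
From triangle MLN: 92 < LN < 512.
Intersection: 92 < LN < 282, so integers 93 through 281: 189 values.

189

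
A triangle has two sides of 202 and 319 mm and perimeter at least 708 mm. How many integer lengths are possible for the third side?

334

Triangle inequality: 117 < x < 521. Perimeter ≥ 708 gives x ≥ 708 − 202 − 319 = 187.
So 187 ≤ x < 521; integers 187 through 520: 334 values.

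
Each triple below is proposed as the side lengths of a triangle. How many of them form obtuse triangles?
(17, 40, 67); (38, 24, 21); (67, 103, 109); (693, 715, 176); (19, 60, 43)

(17,40,67): 17+40 ≤ 67, not a triangle
(38,24,21): 21²+24² = 1017 < 1444 = 38² → obtuse
(67,103,109): 67²+103² = 15098 > 11881 = 109² → acute
(693,715,176): 176²+693² = 511225 = 715² → right
(19,60,43): 19²+43² = 2210 < 3600 = 60² → obtuse
2 of the 5 are obtuse.

2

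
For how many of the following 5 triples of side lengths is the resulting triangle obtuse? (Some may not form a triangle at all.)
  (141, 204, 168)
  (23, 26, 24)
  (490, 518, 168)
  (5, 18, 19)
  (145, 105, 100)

(141,204,168): 141²+168² = 48105 > 41616 = 204² → acute
(23,26,24): 23²+24² = 1105 > 676 = 26² → acute
(490,518,168): 168²+490² = 268324 = 518² → right
(5,18,19): 5²+18² = 349 < 361 = 19² → obtuse
(145,105,100): 100²+105² = 21025 = 145² → right
1 of the 5 is obtuse.

1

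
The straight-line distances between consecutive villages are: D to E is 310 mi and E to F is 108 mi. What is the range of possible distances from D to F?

By the triangle inequality, |310 − 108| ≤ DF ≤ 310 + 108.

202 ≤ DF ≤ 418 mi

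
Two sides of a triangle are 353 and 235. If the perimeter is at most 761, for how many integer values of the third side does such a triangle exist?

55

Triangle inequality: 118 < x < 588. Perimeter ≤ 761 gives x ≤ 761 − 353 − 235 = 173.
So 118 < x ≤ 173; integers 119 through 173: 55 values.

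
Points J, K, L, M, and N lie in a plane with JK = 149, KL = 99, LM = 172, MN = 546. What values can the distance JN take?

126 ≤ JN ≤ 966

The maximum is all hops collinear in one direction: 149 + 99 + 172 + 546 = 966.
The longest hop is 546; the others sum to 420. Folding the others back against it leaves at least 546 − 420 = 126.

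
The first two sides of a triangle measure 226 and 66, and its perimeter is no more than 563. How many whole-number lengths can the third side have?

Triangle inequality: 160 < x < 292. Perimeter ≤ 563 gives x ≤ 563 − 226 − 66 = 271.
So 160 < x ≤ 271; integers 161 through 271: 111 values.

111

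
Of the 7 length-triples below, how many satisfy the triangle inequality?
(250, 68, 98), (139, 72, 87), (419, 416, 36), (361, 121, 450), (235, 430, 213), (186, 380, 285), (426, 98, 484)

6

(68,98,250): 68+98 ≤ 250 → not valid
(72,87,139): 72+87 > 139 → valid
(36,416,419): 36+416 > 419 → valid
(121,361,450): 121+361 > 450 → valid
(213,235,430): 213+235 > 430 → valid
(186,285,380): 186+285 > 380 → valid
(98,426,484): 98+426 > 484 → valid
6 of the 7 triples form a triangle.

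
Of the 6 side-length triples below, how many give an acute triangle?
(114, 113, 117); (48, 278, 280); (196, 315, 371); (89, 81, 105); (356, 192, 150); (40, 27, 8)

(114,113,117): 113²+114² = 25765 > 13689 = 117² → acute
(48,278,280): 48²+278² = 79588 > 78400 = 280² → acute
(196,315,371): 196²+315² = 137641 = 371² → right
(89,81,105): 81²+89² = 14482 > 11025 = 105² → acute
(356,192,150): 150+192 ≤ 356, not a triangle
(40,27,8): 8+27 ≤ 40, not a triangle
3 of the 6 are acute.

3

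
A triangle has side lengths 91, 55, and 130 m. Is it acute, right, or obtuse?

obtuse

Compare the square of the longest side to the sum of squares of the other two: 55² + 91² = 11306 < 16900 = 130².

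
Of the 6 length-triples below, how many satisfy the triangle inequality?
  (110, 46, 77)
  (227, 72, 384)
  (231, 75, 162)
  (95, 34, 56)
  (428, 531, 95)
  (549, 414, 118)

(46,77,110): 46+77 > 110 → valid
(72,227,384): 72+227 ≤ 384 → not valid
(75,162,231): 75+162 > 231 → valid
(34,56,95): 34+56 ≤ 95 → not valid
(95,428,531): 95+428 ≤ 531 → not valid
(118,414,549): 118+414 ≤ 549 → not valid
2 of the 6 triples form a triangle.

2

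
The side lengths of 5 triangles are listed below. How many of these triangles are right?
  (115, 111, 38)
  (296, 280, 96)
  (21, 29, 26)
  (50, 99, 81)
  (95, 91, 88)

(115,111,38): 38²+111² = 13765 > 13225 = 115² → acute
(296,280,96): 96²+280² = 87616 = 296² → right
(21,29,26): 21²+26² = 1117 > 841 = 29² → acute
(50,99,81): 50²+81² = 9061 < 9801 = 99² → obtuse
(95,91,88): 88²+91² = 16025 > 9025 = 95² → acute
1 of the 5 is right.

1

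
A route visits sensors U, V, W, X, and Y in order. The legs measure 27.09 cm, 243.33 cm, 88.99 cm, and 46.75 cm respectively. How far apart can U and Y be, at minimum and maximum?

80.50 ≤ UY ≤ 406.16 cm

The maximum is all hops collinear in one direction: 27.09 + 243.33 + 88.99 + 46.75 = 406.16.
The longest hop is 243.33; the others sum to 162.83. Folding the others back against it leaves at least 243.33 − 162.83 = 80.50.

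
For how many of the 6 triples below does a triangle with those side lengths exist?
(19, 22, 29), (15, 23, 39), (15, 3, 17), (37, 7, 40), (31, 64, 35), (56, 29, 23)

(19,22,29): 19+22 > 29 → valid
(15,23,39): 15+23 ≤ 39 → not valid
(3,15,17): 3+15 > 17 → valid
(7,37,40): 7+37 > 40 → valid
(31,35,64): 31+35 > 64 → valid
(23,29,56): 23+29 ≤ 56 → not valid
4 of the 6 triples form a triangle.

4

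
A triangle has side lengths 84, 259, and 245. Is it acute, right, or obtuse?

Compare the square of the longest side to the sum of squares of the other two: 84² + 245² = 67081 = 259².

right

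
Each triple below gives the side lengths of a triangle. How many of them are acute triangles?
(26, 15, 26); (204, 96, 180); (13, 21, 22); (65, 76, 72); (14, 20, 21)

4

(26,15,26): 15²+26² = 901 > 676 = 26² → acute
(204,96,180): 96²+180² = 41616 = 204² → right
(13,21,22): 13²+21² = 610 > 484 = 22² → acute
(65,76,72): 65²+72² = 9409 > 5776 = 76² → acute
(14,20,21): 14²+20² = 596 > 441 = 21² → acute
4 of the 5 are acute.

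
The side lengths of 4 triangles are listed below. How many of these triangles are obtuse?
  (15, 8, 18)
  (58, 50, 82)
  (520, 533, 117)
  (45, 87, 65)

3

(15,8,18): 8²+15² = 289 < 324 = 18² → obtuse
(58,50,82): 50²+58² = 5864 < 6724 = 82² → obtuse
(520,533,117): 117²+520² = 284089 = 533² → right
(45,87,65): 45²+65² = 6250 < 7569 = 87² → obtuse
3 of the 4 are obtuse.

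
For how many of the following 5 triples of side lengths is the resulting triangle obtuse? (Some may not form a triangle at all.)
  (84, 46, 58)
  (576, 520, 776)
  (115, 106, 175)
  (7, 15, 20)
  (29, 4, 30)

4

(84,46,58): 46²+58² = 5480 < 7056 = 84² → obtuse
(576,520,776): 520²+576² = 602176 = 776² → right
(115,106,175): 106²+115² = 24461 < 30625 = 175² → obtuse
(7,15,20): 7²+15² = 274 < 400 = 20² → obtuse
(29,4,30): 4²+29² = 857 < 900 = 30² → obtuse
4 of the 5 are obtuse.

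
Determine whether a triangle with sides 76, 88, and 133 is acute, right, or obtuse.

obtuse

Compare the square of the longest side to the sum of squares of the other two: 76² + 88² = 13520 < 17689 = 133².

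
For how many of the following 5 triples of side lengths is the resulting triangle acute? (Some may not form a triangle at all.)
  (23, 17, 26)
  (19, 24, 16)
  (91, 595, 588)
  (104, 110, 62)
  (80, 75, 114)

3

(23,17,26): 17²+23² = 818 > 676 = 26² → acute
(19,24,16): 16²+19² = 617 > 576 = 24² → acute
(91,595,588): 91²+588² = 354025 = 595² → right
(104,110,62): 62²+104² = 14660 > 12100 = 110² → acute
(80,75,114): 75²+80² = 12025 < 12996 = 114² → obtuse
3 of the 5 are acute.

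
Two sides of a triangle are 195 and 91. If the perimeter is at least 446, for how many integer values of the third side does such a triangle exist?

Triangle inequality: 104 < x < 286. Perimeter ≥ 446 gives x ≥ 446 − 195 − 91 = 160.
So 160 ≤ x < 286; integers 160 through 285: 126 values.

126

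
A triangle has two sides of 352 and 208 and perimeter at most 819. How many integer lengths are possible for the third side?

115

Triangle inequality: 144 < x < 560. Perimeter ≤ 819 gives x ≤ 819 − 352 − 208 = 259.
So 144 < x ≤ 259; integers 145 through 259: 115 values.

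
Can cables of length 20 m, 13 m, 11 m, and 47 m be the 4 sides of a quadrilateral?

No

For a quadrilateral, each side must be shorter than the sum of the others.
Here the longest side is 47, but the remaining 3 sides sum to only 44.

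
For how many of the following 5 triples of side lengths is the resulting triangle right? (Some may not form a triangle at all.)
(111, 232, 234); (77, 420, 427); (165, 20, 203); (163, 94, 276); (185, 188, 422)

(111,232,234): 111²+232² = 66145 > 54756 = 234² → acute
(77,420,427): 77²+420² = 182329 = 427² → right
(165,20,203): 20+165 ≤ 203, not a triangle
(163,94,276): 94+163 ≤ 276, not a triangle
(185,188,422): 185+188 ≤ 422, not a triangle
1 of the 5 is right.

1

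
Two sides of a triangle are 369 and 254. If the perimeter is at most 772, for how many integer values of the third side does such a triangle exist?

34

Triangle inequality: 115 < x < 623. Perimeter ≤ 772 gives x ≤ 772 − 369 − 254 = 149.
So 115 < x ≤ 149; integers 116 through 149: 34 values.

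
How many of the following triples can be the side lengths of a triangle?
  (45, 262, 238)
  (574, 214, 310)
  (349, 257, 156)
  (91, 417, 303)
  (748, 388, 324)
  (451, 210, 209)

2

(45,238,262): 45+238 > 262 → valid
(214,310,574): 214+310 ≤ 574 → not valid
(156,257,349): 156+257 > 349 → valid
(91,303,417): 91+303 ≤ 417 → not valid
(324,388,748): 324+388 ≤ 748 → not valid
(209,210,451): 209+210 ≤ 451 → not valid
2 of the 6 triples form a triangle.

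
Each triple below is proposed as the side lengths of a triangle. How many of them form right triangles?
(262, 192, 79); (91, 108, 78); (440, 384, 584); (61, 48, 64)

1

(262,192,79): 79²+192² = 43105 < 68644 = 262² → obtuse
(91,108,78): 78²+91² = 14365 > 11664 = 108² → acute
(440,384,584): 384²+440² = 341056 = 584² → right
(61,48,64): 48²+61² = 6025 > 4096 = 64² → acute
1 of the 4 is right.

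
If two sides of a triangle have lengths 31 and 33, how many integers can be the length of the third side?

The third side lies in the open interval (2, 64).
Integers from 3 to 63 inclusive: 63 − 3 + 1 = 61.

61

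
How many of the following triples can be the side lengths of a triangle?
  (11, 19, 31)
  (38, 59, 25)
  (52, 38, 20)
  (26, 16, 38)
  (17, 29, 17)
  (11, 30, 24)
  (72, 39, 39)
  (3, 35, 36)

7

(11,19,31): 11+19 ≤ 31 → not valid
(25,38,59): 25+38 > 59 → valid
(20,38,52): 20+38 > 52 → valid
(16,26,38): 16+26 > 38 → valid
(17,17,29): 17+17 > 29 → valid
(11,24,30): 11+24 > 30 → valid
(39,39,72): 39+39 > 72 → valid
(3,35,36): 3+35 > 36 → valid
7 of the 8 triples form a triangle.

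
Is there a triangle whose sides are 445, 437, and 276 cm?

The longest side is 445, and the other two sum to 713.
Since 713 > 445, the triangle inequality holds.

Yes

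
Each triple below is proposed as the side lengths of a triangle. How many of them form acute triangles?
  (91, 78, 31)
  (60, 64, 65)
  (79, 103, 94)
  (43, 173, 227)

2

(91,78,31): 31²+78² = 7045 < 8281 = 91² → obtuse
(60,64,65): 60²+64² = 7696 > 4225 = 65² → acute
(79,103,94): 79²+94² = 15077 > 10609 = 103² → acute
(43,173,227): 43+173 ≤ 227, not a triangle
2 of the 4 are acute.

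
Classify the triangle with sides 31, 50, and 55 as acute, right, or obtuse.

Compare the square of the longest side to the sum of squares of the other two: 31² + 50² = 3461 > 3025 = 55².

acute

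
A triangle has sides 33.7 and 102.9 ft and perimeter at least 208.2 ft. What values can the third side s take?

Triangle inequality alone gives 69.2 < s < 136.6.
The perimeter condition gives s ≥ 208.2 − 33.7 − 102.9 = 71.6.
Intersecting the two: 71.6 ≤ s < 136.6.

71.6 ≤ s < 136.6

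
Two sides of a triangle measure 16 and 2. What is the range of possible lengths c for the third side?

14 < c < 18

By the triangle inequality, c must be less than 16 + 2 = 18 and greater than |16 − 2| = 14.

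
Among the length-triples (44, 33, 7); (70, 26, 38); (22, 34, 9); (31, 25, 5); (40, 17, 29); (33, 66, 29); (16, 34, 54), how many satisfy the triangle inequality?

1

(7,33,44): 7+33 ≤ 44 → not valid
(26,38,70): 26+38 ≤ 70 → not valid
(9,22,34): 9+22 ≤ 34 → not valid
(5,25,31): 5+25 ≤ 31 → not valid
(17,29,40): 17+29 > 40 → valid
(29,33,66): 29+33 ≤ 66 → not valid
(16,34,54): 16+34 ≤ 54 → not valid
1 of the 7 triples forms a triangle.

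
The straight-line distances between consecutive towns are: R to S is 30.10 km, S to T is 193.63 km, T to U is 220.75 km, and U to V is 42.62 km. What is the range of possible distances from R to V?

The maximum is all hops collinear in one direction: 30.10 + 193.63 + 220.75 + 42.62 = 487.10.
The longest hop is 220.75; the others sum to 266.35. Since 220.75 ≤ 266.35, the path can fold back on itself completely, so the minimum distance is 0.

0 ≤ RV ≤ 487.10 km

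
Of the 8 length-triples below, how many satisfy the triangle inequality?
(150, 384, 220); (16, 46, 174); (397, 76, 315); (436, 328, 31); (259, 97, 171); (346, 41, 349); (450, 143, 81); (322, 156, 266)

3

(150,220,384): 150+220 ≤ 384 → not valid
(16,46,174): 16+46 ≤ 174 → not valid
(76,315,397): 76+315 ≤ 397 → not valid
(31,328,436): 31+328 ≤ 436 → not valid
(97,171,259): 97+171 > 259 → valid
(41,346,349): 41+346 > 349 → valid
(81,143,450): 81+143 ≤ 450 → not valid
(156,266,322): 156+266 > 322 → valid
3 of the 8 triples form a triangle.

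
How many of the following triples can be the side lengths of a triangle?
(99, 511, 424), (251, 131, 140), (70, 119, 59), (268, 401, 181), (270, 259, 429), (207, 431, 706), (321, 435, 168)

(99,424,511): 99+424 > 511 → valid
(131,140,251): 131+140 > 251 → valid
(59,70,119): 59+70 > 119 → valid
(181,268,401): 181+268 > 401 → valid
(259,270,429): 259+270 > 429 → valid
(207,431,706): 207+431 ≤ 706 → not valid
(168,321,435): 168+321 > 435 → valid
6 of the 7 triples form a triangle.

6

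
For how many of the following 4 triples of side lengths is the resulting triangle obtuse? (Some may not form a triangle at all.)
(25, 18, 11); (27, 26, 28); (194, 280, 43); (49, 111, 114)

1

(25,18,11): 11²+18² = 445 < 625 = 25² → obtuse
(27,26,28): 26²+27² = 1405 > 784 = 28² → acute
(194,280,43): 43+194 ≤ 280, not a triangle
(49,111,114): 49²+111² = 14722 > 12996 = 114² → acute
1 of the 4 is obtuse.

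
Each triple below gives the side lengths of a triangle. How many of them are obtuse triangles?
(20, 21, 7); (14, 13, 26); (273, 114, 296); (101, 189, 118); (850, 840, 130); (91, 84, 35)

(20,21,7): 7²+20² = 449 > 441 = 21² → acute
(14,13,26): 13²+14² = 365 < 676 = 26² → obtuse
(273,114,296): 114²+273² = 87525 < 87616 = 296² → obtuse
(101,189,118): 101²+118² = 24125 < 35721 = 189² → obtuse
(850,840,130): 130²+840² = 722500 = 850² → right
(91,84,35): 35²+84² = 8281 = 91² → right
3 of the 6 are obtuse.

3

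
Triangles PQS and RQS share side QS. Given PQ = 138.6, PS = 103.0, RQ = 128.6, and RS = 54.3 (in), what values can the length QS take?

74.3 < QS < 182.9

From triangle PQS: |138.6 − 103.0| < QS < 138.6 + 103.0, i.e. 35.6 < QS < 241.6.
From triangle RQS: 74.3 < QS < 182.9.
Both must hold, so QS lies in the intersection.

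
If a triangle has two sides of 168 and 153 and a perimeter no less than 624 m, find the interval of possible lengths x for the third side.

303 ≤ x < 321

Triangle inequality alone gives 15 < x < 321.
The perimeter condition gives x ≥ 624 − 168 − 153 = 303.
Intersecting the two: 303 ≤ x < 321.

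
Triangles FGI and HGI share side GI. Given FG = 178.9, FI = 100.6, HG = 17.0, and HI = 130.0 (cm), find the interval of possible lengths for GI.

113.0 < GI < 147.0

From triangle FGI: |178.9 − 100.6| < GI < 178.9 + 100.6, i.e. 78.3 < GI < 279.5.
From triangle HGI: 113.0 < GI < 147.0.
Both must hold, so GI lies in the intersection.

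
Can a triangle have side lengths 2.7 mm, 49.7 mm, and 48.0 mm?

Yes

The longest side is 49.7, and the other two sum to 50.7.
Since 50.7 > 49.7, the triangle inequality holds.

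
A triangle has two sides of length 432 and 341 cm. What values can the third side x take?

91 < x < 773 (cm)

By the triangle inequality, x must be less than 432 + 341 = 773 and greater than |432 − 341| = 91.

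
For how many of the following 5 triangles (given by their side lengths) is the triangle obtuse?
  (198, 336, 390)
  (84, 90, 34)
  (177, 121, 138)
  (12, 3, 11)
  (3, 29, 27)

(198,336,390): 198²+336² = 152100 = 390² → right
(84,90,34): 34²+84² = 8212 > 8100 = 90² → acute
(177,121,138): 121²+138² = 33685 > 31329 = 177² → acute
(12,3,11): 3²+11² = 130 < 144 = 12² → obtuse
(3,29,27): 3²+27² = 738 < 841 = 29² → obtuse
2 of the 5 are obtuse.

2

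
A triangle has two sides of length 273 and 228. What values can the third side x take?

By the triangle inequality, x must be less than 273 + 228 = 501 and greater than |273 − 228| = 45.

45 < x < 501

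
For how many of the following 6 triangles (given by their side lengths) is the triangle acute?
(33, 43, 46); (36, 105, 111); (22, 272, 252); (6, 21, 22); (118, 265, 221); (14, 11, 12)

2

(33,43,46): 33²+43² = 2938 > 2116 = 46² → acute
(36,105,111): 36²+105² = 12321 = 111² → right
(22,272,252): 22²+252² = 63988 < 73984 = 272² → obtuse
(6,21,22): 6²+21² = 477 < 484 = 22² → obtuse
(118,265,221): 118²+221² = 62765 < 70225 = 265² → obtuse
(14,11,12): 11²+12² = 265 > 196 = 14² → acute
2 of the 6 are acute.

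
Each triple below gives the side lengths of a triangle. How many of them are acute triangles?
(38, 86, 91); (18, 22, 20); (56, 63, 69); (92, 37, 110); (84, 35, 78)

4

(38,86,91): 38²+86² = 8840 > 8281 = 91² → acute
(18,22,20): 18²+20² = 724 > 484 = 22² → acute
(56,63,69): 56²+63² = 7105 > 4761 = 69² → acute
(92,37,110): 37²+92² = 9833 < 12100 = 110² → obtuse
(84,35,78): 35²+78² = 7309 > 7056 = 84² → acute
4 of the 5 are acute.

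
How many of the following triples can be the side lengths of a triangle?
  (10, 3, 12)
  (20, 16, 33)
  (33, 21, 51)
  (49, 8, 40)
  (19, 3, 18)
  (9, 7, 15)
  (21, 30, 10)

6

(3,10,12): 3+10 > 12 → valid
(16,20,33): 16+20 > 33 → valid
(21,33,51): 21+33 > 51 → valid
(8,40,49): 8+40 ≤ 49 → not valid
(3,18,19): 3+18 > 19 → valid
(7,9,15): 7+9 > 15 → valid
(10,21,30): 10+21 > 30 → valid
6 of the 7 triples form a triangle.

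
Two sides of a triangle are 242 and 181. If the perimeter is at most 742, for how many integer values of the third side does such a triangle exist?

Triangle inequality: 61 < x < 423. Perimeter ≤ 742 gives x ≤ 742 − 242 − 181 = 319.
So 61 < x ≤ 319; integers 62 through 319: 258 values.

258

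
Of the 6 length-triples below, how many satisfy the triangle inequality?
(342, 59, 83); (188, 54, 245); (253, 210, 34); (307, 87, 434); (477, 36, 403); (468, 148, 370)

1

(59,83,342): 59+83 ≤ 342 → not valid
(54,188,245): 54+188 ≤ 245 → not valid
(34,210,253): 34+210 ≤ 253 → not valid
(87,307,434): 87+307 ≤ 434 → not valid
(36,403,477): 36+403 ≤ 477 → not valid
(148,370,468): 148+370 > 468 → valid
1 of the 6 triples forms a triangle.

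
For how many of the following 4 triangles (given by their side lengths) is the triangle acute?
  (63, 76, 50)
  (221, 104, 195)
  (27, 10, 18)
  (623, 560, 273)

1

(63,76,50): 50²+63² = 6469 > 5776 = 76² → acute
(221,104,195): 104²+195² = 48841 = 221² → right
(27,10,18): 10²+18² = 424 < 729 = 27² → obtuse
(623,560,273): 273²+560² = 388129 = 623² → right
1 of the 4 is acute.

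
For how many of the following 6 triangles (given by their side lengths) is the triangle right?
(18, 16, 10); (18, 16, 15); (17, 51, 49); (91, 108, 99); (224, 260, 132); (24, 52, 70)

(18,16,10): 10²+16² = 356 > 324 = 18² → acute
(18,16,15): 15²+16² = 481 > 324 = 18² → acute
(17,51,49): 17²+49² = 2690 > 2601 = 51² → acute
(91,108,99): 91²+99² = 18082 > 11664 = 108² → acute
(224,260,132): 132²+224² = 67600 = 260² → right
(24,52,70): 24²+52² = 3280 < 4900 = 70² → obtuse
1 of the 6 is right.

1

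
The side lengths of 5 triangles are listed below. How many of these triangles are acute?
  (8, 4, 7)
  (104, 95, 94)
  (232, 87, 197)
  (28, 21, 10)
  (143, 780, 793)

(8,4,7): 4²+7² = 65 > 64 = 8² → acute
(104,95,94): 94²+95² = 17861 > 10816 = 104² → acute
(232,87,197): 87²+197² = 46378 < 53824 = 232² → obtuse
(28,21,10): 10²+21² = 541 < 784 = 28² → obtuse
(143,780,793): 143²+780² = 628849 = 793² → right
2 of the 5 are acute.

2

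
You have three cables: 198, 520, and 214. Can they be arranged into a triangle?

The longest side is 520, but the other two sum to only 412.
412 < 520, so the triangle inequality fails.

No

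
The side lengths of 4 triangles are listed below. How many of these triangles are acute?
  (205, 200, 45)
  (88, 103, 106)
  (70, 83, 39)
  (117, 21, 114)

(205,200,45): 45²+200² = 42025 = 205² → right
(88,103,106): 88²+103² = 18353 > 11236 = 106² → acute
(70,83,39): 39²+70² = 6421 < 6889 = 83² → obtuse
(117,21,114): 21²+114² = 13437 < 13689 = 117² → obtuse
1 of the 4 is acute.

1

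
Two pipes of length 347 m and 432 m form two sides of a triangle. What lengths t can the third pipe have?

85 < t < 779

By the triangle inequality, t must be less than 347 + 432 = 779 and greater than |347 − 432| = 85.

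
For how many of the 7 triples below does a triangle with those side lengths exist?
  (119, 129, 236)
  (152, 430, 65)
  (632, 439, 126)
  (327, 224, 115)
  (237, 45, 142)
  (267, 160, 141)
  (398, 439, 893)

(119,129,236): 119+129 > 236 → valid
(65,152,430): 65+152 ≤ 430 → not valid
(126,439,632): 126+439 ≤ 632 → not valid
(115,224,327): 115+224 > 327 → valid
(45,142,237): 45+142 ≤ 237 → not valid
(141,160,267): 141+160 > 267 → valid
(398,439,893): 398+439 ≤ 893 → not valid
3 of the 7 triples form a triangle.

3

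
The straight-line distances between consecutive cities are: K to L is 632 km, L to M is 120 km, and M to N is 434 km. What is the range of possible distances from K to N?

78 ≤ KN ≤ 1186 km

The maximum is all hops collinear in one direction: 632 + 120 + 434 = 1186.
The longest hop is 632; the others sum to 554. Folding the others back against it leaves at least 632 − 554 = 78.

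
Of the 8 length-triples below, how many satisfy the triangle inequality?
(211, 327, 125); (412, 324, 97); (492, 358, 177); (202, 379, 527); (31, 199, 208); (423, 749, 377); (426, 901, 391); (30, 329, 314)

7

(125,211,327): 125+211 > 327 → valid
(97,324,412): 97+324 > 412 → valid
(177,358,492): 177+358 > 492 → valid
(202,379,527): 202+379 > 527 → valid
(31,199,208): 31+199 > 208 → valid
(377,423,749): 377+423 > 749 → valid
(391,426,901): 391+426 ≤ 901 → not valid
(30,314,329): 30+314 > 329 → valid
7 of the 8 triples form a triangle.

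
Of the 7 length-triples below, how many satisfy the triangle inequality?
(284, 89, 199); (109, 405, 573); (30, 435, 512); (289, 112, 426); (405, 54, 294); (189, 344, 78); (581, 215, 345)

1

(89,199,284): 89+199 > 284 → valid
(109,405,573): 109+405 ≤ 573 → not valid
(30,435,512): 30+435 ≤ 512 → not valid
(112,289,426): 112+289 ≤ 426 → not valid
(54,294,405): 54+294 ≤ 405 → not valid
(78,189,344): 78+189 ≤ 344 → not valid
(215,345,581): 215+345 ≤ 581 → not valid
1 of the 7 triples forms a triangle.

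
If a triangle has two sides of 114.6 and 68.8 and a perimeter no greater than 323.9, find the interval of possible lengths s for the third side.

45.8 < s ≤ 140.5

Triangle inequality alone gives 45.8 < s < 183.4.
The perimeter condition gives s ≤ 323.9 − 114.6 − 68.8 = 140.5.
Intersecting the two: 45.8 < s ≤ 140.5.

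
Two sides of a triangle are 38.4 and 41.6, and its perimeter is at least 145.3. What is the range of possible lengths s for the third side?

Triangle inequality alone gives 3.2 < s < 80.0.
The perimeter condition gives s ≥ 145.3 − 38.4 − 41.6 = 65.3.
Intersecting the two: 65.3 ≤ s < 80.0.

65.3 ≤ s < 80.0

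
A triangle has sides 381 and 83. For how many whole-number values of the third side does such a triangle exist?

165

The third side lies in the open interval (298, 464).
Integers from 299 to 463 inclusive: 463 − 299 + 1 = 165.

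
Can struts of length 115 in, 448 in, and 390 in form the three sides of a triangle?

Yes

The longest side is 448, and the other two sum to 505.
Since 505 > 448, the triangle inequality holds.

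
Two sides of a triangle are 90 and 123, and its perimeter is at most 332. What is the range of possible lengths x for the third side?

33 < x ≤ 119

Triangle inequality alone gives 33 < x < 213.
The perimeter condition gives x ≤ 332 − 90 − 123 = 119.
Intersecting the two: 33 < x ≤ 119.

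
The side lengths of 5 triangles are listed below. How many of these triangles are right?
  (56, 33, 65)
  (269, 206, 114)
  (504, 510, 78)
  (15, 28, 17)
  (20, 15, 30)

(56,33,65): 33²+56² = 4225 = 65² → right
(269,206,114): 114²+206² = 55432 < 72361 = 269² → obtuse
(504,510,78): 78²+504² = 260100 = 510² → right
(15,28,17): 15²+17² = 514 < 784 = 28² → obtuse
(20,15,30): 15²+20² = 625 < 900 = 30² → obtuse
2 of the 5 are right.

2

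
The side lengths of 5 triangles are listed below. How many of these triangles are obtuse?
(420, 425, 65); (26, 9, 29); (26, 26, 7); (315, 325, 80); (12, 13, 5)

(420,425,65): 65²+420² = 180625 = 425² → right
(26,9,29): 9²+26² = 757 < 841 = 29² → obtuse
(26,26,7): 7²+26² = 725 > 676 = 26² → acute
(315,325,80): 80²+315² = 105625 = 325² → right
(12,13,5): 5²+12² = 169 = 13² → right
1 of the 5 is obtuse.

1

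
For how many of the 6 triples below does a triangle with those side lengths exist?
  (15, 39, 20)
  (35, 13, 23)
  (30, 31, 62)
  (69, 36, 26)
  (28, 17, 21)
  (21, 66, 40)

2

(15,20,39): 15+20 ≤ 39 → not valid
(13,23,35): 13+23 > 35 → valid
(30,31,62): 30+31 ≤ 62 → not valid
(26,36,69): 26+36 ≤ 69 → not valid
(17,21,28): 17+21 > 28 → valid
(21,40,66): 21+40 ≤ 66 → not valid
2 of the 6 triples form a triangle.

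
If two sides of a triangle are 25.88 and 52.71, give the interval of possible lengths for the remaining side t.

26.83 < t < 78.59

By the triangle inequality, t must be less than 25.88 + 52.71 = 78.59 and greater than |25.88 − 52.71| = 26.83.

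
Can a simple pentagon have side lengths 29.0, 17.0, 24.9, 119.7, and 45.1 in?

For a pentagon, each side must be shorter than the sum of the others.
Here the longest side is 119.7, but the remaining 4 sides sum to only 116.0.

No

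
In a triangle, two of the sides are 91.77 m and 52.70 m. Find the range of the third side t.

39.07 < t < 144.47 (m)

By the triangle inequality, t must be less than 91.77 + 52.70 = 144.47 and greater than |91.77 − 52.70| = 39.07.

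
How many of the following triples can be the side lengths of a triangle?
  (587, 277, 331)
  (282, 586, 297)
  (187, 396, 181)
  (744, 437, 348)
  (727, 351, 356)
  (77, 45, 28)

2

(277,331,587): 277+331 > 587 → valid
(282,297,586): 282+297 ≤ 586 → not valid
(181,187,396): 181+187 ≤ 396 → not valid
(348,437,744): 348+437 > 744 → valid
(351,356,727): 351+356 ≤ 727 → not valid
(28,45,77): 28+45 ≤ 77 → not valid
2 of the 6 triples form a triangle.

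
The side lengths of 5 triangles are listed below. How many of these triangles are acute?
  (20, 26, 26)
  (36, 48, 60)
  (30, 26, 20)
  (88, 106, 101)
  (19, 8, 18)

(20,26,26): 20²+26² = 1076 > 676 = 26² → acute
(36,48,60): 36²+48² = 3600 = 60² → right
(30,26,20): 20²+26² = 1076 > 900 = 30² → acute
(88,106,101): 88²+101² = 17945 > 11236 = 106² → acute
(19,8,18): 8²+18² = 388 > 361 = 19² → acute
4 of the 5 are acute.

4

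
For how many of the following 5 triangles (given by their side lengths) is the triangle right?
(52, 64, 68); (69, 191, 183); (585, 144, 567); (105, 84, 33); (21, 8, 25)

1

(52,64,68): 52²+64² = 6800 > 4624 = 68² → acute
(69,191,183): 69²+183² = 38250 > 36481 = 191² → acute
(585,144,567): 144²+567² = 342225 = 585² → right
(105,84,33): 33²+84² = 8145 < 11025 = 105² → obtuse
(21,8,25): 8²+21² = 505 < 625 = 25² → obtuse
1 of the 5 is right.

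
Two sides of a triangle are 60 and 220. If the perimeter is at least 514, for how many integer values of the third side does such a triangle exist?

46

Triangle inequality: 160 < x < 280. Perimeter ≥ 514 gives x ≥ 514 − 60 − 220 = 234.
So 234 ≤ x < 280; integers 234 through 279: 46 values.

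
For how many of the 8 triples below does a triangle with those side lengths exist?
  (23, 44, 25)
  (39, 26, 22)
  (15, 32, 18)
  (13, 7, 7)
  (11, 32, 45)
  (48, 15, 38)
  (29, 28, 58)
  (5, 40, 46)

(23,25,44): 23+25 > 44 → valid
(22,26,39): 22+26 > 39 → valid
(15,18,32): 15+18 > 32 → valid
(7,7,13): 7+7 > 13 → valid
(11,32,45): 11+32 ≤ 45 → not valid
(15,38,48): 15+38 > 48 → valid
(28,29,58): 28+29 ≤ 58 → not valid
(5,40,46): 5+40 ≤ 46 → not valid
5 of the 8 triples form a triangle.

5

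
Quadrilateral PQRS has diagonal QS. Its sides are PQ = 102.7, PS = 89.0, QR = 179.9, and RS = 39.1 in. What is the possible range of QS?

140.8 < QS < 191.7

From triangle PQS: |102.7 − 89.0| < QS < 102.7 + 89.0, i.e. 13.7 < QS < 191.7.
From triangle RQS: 140.8 < QS < 219.0.
Both must hold, so QS lies in the intersection.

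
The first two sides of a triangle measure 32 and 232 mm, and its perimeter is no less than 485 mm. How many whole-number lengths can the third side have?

Triangle inequality: 200 < x < 264. Perimeter ≥ 485 gives x ≥ 485 − 32 − 232 = 221.
So 221 ≤ x < 264; integers 221 through 263: 43 values.

43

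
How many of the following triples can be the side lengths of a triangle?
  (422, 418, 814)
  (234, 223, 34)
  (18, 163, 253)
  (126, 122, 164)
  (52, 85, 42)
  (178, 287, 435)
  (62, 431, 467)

6

(418,422,814): 418+422 > 814 → valid
(34,223,234): 34+223 > 234 → valid
(18,163,253): 18+163 ≤ 253 → not valid
(122,126,164): 122+126 > 164 → valid
(42,52,85): 42+52 > 85 → valid
(178,287,435): 178+287 > 435 → valid
(62,431,467): 62+431 > 467 → valid
6 of the 7 triples form a triangle.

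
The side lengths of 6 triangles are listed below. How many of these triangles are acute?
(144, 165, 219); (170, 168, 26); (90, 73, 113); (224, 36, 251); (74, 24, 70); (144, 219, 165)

1

(144,165,219): 144²+165² = 47961 = 219² → right
(170,168,26): 26²+168² = 28900 = 170² → right
(90,73,113): 73²+90² = 13429 > 12769 = 113² → acute
(224,36,251): 36²+224² = 51472 < 63001 = 251² → obtuse
(74,24,70): 24²+70² = 5476 = 74² → right
(144,219,165): 144²+165² = 47961 = 219² → right
1 of the 6 is acute.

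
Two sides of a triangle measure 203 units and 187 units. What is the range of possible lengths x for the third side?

16 < x < 390

By the triangle inequality, x must be less than 203 + 187 = 390 and greater than |203 − 187| = 16.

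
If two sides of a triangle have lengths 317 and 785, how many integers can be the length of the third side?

633

The third side lies in the open interval (468, 1102).
Integers from 469 to 1101 inclusive: 1101 − 469 + 1 = 633.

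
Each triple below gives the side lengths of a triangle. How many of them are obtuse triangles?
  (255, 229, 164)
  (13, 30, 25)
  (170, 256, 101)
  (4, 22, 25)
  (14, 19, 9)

(255,229,164): 164²+229² = 79337 > 65025 = 255² → acute
(13,30,25): 13²+25² = 794 < 900 = 30² → obtuse
(170,256,101): 101²+170² = 39101 < 65536 = 256² → obtuse
(4,22,25): 4²+22² = 500 < 625 = 25² → obtuse
(14,19,9): 9²+14² = 277 < 361 = 19² → obtuse
4 of the 5 are obtuse.

4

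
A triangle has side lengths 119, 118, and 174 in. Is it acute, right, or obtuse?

obtuse

Compare the square of the longest side to the sum of squares of the other two: 118² + 119² = 28085 < 30276 = 174².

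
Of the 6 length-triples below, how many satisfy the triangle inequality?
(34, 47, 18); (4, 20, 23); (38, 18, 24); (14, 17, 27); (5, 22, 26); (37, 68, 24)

5

(18,34,47): 18+34 > 47 → valid
(4,20,23): 4+20 > 23 → valid
(18,24,38): 18+24 > 38 → valid
(14,17,27): 14+17 > 27 → valid
(5,22,26): 5+22 > 26 → valid
(24,37,68): 24+37 ≤ 68 → not valid
5 of the 6 triples form a triangle.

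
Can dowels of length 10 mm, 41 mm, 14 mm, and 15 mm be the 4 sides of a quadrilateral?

No

For a quadrilateral, each side must be shorter than the sum of the others.
Here the longest side is 41, but the remaining 3 sides sum to only 39.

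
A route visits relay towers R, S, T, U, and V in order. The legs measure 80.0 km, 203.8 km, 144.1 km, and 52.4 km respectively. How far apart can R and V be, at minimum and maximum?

The maximum is all hops collinear in one direction: 80.0 + 203.8 + 144.1 + 52.4 = 480.3.
The longest hop is 203.8; the others sum to 276.5. Since 203.8 ≤ 276.5, the path can fold back on itself completely, so the minimum distance is 0.

0 ≤ RV ≤ 480.3 km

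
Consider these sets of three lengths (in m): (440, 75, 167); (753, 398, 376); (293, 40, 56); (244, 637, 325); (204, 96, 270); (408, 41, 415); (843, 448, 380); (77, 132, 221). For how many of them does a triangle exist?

(75,167,440): 75+167 ≤ 440 → not valid
(376,398,753): 376+398 > 753 → valid
(40,56,293): 40+56 ≤ 293 → not valid
(244,325,637): 244+325 ≤ 637 → not valid
(96,204,270): 96+204 > 270 → valid
(41,408,415): 41+408 > 415 → valid
(380,448,843): 380+448 ≤ 843 → not valid
(77,132,221): 77+132 ≤ 221 → not valid
3 of the 8 triples form a triangle.

3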